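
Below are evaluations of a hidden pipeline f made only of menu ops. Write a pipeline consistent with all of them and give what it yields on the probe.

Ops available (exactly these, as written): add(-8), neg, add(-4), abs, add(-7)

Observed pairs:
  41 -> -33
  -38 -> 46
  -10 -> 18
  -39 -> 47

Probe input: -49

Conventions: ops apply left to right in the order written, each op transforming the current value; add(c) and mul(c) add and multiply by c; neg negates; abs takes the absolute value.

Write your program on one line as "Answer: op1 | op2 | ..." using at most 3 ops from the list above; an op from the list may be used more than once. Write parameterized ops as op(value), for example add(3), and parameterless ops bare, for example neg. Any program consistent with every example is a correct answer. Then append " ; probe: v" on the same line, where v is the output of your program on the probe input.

add(-8) | neg ; probe: 57

Check, running the answer program on each example:
  41 -> 33 -> -33
  -38 -> -46 -> 46
  -10 -> -18 -> 18
  -39 -> -47 -> 47
  probe: -49 -> -57 -> 57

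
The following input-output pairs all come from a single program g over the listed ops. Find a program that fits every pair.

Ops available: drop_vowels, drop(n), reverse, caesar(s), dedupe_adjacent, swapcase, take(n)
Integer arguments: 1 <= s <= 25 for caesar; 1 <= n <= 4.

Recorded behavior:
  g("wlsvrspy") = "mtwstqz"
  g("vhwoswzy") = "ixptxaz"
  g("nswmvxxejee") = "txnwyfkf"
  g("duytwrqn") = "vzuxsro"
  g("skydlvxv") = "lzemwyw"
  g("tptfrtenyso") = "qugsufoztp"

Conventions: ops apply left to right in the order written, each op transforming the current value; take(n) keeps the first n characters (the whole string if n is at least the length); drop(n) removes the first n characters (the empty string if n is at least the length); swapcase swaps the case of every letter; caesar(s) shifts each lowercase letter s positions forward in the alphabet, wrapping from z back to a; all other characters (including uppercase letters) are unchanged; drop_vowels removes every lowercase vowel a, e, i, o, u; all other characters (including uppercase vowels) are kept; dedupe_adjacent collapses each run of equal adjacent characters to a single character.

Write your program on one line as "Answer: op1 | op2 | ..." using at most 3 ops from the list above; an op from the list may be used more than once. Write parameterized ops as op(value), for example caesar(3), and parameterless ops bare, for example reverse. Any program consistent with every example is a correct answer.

drop(1) | dedupe_adjacent | caesar(1)

Check, running the answer program on each example:
  "wlsvrspy" -> "lsvrspy" -> "lsvrspy" -> "mtwstqz"
  "vhwoswzy" -> "hwoswzy" -> "hwoswzy" -> "ixptxaz"
  "nswmvxxejee" -> "swmvxxejee" -> "swmvxeje" -> "txnwyfkf"
  "duytwrqn" -> "uytwrqn" -> "uytwrqn" -> "vzuxsro"
  "skydlvxv" -> "kydlvxv" -> "kydlvxv" -> "lzemwyw"
  "tptfrtenyso" -> "ptfrtenyso" -> "ptfrtenyso" -> "qugsufoztp"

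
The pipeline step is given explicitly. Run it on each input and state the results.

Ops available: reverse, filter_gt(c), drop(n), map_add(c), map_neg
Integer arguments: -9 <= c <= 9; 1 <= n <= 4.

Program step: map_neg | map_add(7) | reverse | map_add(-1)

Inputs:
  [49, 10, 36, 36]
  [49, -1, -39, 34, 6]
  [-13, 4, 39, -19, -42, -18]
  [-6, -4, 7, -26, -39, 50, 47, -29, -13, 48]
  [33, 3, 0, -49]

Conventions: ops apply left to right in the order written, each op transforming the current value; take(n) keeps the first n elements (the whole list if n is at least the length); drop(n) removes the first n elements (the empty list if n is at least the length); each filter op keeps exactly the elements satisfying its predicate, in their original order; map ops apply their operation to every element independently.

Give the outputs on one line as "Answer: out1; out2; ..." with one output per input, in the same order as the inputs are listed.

[-30, -30, -4, -43]; [0, -28, 45, 7, -43]; [24, 48, 25, -33, 2, 19]; [-42, 19, 35, -41, -44, 45, 32, -1, 10, 12]; [55, 6, 3, -27]

Execution, op by op:
  [49, 10, 36, 36] -> [-49, -10, -36, -36] -> [-42, -3, -29, -29] -> [-29, -29, -3, -42] -> [-30, -30, -4, -43]
  [49, -1, -39, 34, 6] -> [-49, 1, 39, -34, -6] -> [-42, 8, 46, -27, 1] -> [1, -27, 46, 8, -42] -> [0, -28, 45, 7, -43]
  [-13, 4, 39, -19, -42, -18] -> [13, -4, -39, 19, 42, 18] -> [20, 3, -32, 26, 49, 25] -> [25, 49, 26, -32, 3, 20] -> [24, 48, 25, -33, 2, 19]
  [-6, -4, 7, -26, -39, 50, 47, -29, -13, 48] -> [6, 4, -7, 26, 39, -50, -47, 29, 13, -48] -> [13, 11, 0, 33, 46, -43, -40, 36, 20, -41] -> [-41, 20, 36, -40, -43, 46, 33, 0, 11, 13] -> [-42, 19, 35, -41, -44, 45, 32, -1, 10, 12]
  [33, 3, 0, -49] -> [-33, -3, 0, 49] -> [-26, 4, 7, 56] -> [56, 7, 4, -26] -> [55, 6, 3, -27]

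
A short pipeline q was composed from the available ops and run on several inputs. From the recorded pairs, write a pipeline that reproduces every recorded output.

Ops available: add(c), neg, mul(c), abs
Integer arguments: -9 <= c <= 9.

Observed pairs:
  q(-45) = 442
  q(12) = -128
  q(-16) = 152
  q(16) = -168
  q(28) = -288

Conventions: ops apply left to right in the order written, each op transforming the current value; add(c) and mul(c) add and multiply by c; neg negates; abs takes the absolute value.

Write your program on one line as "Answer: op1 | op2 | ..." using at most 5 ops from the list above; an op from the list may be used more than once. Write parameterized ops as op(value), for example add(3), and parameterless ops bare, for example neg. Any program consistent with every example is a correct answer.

mul(5) | neg | add(-4) | mul(2)

Check, running the answer program on each example:
  -45 -> -225 -> 225 -> 221 -> 442
  12 -> 60 -> -60 -> -64 -> -128
  -16 -> -80 -> 80 -> 76 -> 152
  16 -> 80 -> -80 -> -84 -> -168
  28 -> 140 -> -140 -> -144 -> -288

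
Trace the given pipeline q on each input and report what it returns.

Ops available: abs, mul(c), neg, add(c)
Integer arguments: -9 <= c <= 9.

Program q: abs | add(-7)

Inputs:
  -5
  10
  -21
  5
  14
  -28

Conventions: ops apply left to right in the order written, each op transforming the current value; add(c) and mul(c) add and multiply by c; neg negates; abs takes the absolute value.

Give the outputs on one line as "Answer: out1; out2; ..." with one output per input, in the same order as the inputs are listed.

-2; 3; 14; -2; 7; 21

Execution, op by op:
  -5 -> 5 -> -2
  10 -> 10 -> 3
  -21 -> 21 -> 14
  5 -> 5 -> -2
  14 -> 14 -> 7
  -28 -> 28 -> 21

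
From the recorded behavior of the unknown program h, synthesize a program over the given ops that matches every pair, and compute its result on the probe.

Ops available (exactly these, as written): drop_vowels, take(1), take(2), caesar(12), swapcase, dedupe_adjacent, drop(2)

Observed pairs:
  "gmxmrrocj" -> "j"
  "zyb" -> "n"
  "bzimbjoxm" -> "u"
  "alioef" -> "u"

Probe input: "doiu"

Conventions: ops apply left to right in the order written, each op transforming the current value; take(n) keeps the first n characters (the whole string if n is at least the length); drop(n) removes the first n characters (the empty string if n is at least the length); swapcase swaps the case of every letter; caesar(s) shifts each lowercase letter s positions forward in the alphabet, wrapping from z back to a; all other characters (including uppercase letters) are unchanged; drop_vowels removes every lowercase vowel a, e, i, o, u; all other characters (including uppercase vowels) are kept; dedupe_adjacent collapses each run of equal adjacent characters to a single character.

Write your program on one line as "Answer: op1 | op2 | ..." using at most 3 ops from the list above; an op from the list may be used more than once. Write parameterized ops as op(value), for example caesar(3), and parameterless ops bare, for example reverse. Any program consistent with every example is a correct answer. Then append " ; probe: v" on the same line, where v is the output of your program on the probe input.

caesar(12) | drop(2) | take(1) ; probe: "u"

Check, running the answer program on each example:
  "gmxmrrocj" -> "syjyddaov" -> "jyddaov" -> "j"
  "zyb" -> "lkn" -> "n" -> "n"
  "bzimbjoxm" -> "nluynvajy" -> "uynvajy" -> "u"
  "alioef" -> "mxuaqr" -> "uaqr" -> "u"
  probe: "doiu" -> "paug" -> "ug" -> "u"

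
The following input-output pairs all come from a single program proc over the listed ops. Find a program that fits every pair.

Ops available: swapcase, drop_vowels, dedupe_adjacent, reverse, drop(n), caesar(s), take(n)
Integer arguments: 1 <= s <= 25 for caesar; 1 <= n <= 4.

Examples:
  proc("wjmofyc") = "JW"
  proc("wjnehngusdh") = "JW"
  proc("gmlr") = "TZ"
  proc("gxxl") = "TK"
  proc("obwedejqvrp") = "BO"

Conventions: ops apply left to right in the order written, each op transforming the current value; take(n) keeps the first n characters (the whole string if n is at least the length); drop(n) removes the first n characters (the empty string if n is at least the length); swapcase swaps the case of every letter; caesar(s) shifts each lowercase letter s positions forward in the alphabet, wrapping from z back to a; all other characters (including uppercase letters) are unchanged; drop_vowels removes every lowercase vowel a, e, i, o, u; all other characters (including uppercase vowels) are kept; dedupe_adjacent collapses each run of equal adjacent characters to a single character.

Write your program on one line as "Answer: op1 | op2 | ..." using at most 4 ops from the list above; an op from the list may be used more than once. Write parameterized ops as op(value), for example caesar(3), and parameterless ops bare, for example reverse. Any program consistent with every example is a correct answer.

caesar(13) | swapcase | take(2)

Check, running the answer program on each example:
  "wjmofyc" -> "jwzbslp" -> "JWZBSLP" -> "JW"
  "wjnehngusdh" -> "jwaruathfqu" -> "JWARUATHFQU" -> "JW"
  "gmlr" -> "tzye" -> "TZYE" -> "TZ"
  "gxxl" -> "tkky" -> "TKKY" -> "TK"
  "obwedejqvrp" -> "bojrqrwdiec" -> "BOJRQRWDIEC" -> "BO"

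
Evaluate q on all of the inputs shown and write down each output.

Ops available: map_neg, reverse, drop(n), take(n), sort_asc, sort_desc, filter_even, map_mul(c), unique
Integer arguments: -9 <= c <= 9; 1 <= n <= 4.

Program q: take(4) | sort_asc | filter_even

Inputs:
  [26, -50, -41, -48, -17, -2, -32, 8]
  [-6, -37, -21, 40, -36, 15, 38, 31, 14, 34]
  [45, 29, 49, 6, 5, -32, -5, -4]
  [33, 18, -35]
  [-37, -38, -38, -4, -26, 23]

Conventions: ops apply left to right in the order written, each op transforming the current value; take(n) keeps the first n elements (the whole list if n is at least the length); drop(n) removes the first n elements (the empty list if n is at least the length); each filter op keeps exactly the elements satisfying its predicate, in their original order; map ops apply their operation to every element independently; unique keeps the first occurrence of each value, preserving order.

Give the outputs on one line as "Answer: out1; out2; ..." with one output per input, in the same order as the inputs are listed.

[-50, -48, 26]; [-6, 40]; [6]; [18]; [-38, -38, -4]

Execution, op by op:
  [26, -50, -41, -48, -17, -2, -32, 8] -> [26, -50, -41, -48] -> [-50, -48, -41, 26] -> [-50, -48, 26]
  [-6, -37, -21, 40, -36, 15, 38, 31, 14, 34] -> [-6, -37, -21, 40] -> [-37, -21, -6, 40] -> [-6, 40]
  [45, 29, 49, 6, 5, -32, -5, -4] -> [45, 29, 49, 6] -> [6, 29, 45, 49] -> [6]
  [33, 18, -35] -> [33, 18, -35] -> [-35, 18, 33] -> [18]
  [-37, -38, -38, -4, -26, 23] -> [-37, -38, -38, -4] -> [-38, -38, -37, -4] -> [-38, -38, -4]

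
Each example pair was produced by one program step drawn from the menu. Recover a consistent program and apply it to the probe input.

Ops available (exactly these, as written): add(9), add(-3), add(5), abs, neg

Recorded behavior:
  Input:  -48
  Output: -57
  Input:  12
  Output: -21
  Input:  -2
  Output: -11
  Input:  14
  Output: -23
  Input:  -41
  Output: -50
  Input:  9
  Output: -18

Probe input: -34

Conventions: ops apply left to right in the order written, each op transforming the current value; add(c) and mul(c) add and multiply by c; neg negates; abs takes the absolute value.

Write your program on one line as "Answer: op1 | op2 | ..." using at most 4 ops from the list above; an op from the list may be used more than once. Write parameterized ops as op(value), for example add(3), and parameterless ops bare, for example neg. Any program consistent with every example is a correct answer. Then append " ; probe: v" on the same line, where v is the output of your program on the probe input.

abs | add(9) | neg ; probe: -43

Check, running the answer program on each example:
  -48 -> 48 -> 57 -> -57
  12 -> 12 -> 21 -> -21
  -2 -> 2 -> 11 -> -11
  14 -> 14 -> 23 -> -23
  -41 -> 41 -> 50 -> -50
  9 -> 9 -> 18 -> -18
  probe: -34 -> 34 -> 43 -> -43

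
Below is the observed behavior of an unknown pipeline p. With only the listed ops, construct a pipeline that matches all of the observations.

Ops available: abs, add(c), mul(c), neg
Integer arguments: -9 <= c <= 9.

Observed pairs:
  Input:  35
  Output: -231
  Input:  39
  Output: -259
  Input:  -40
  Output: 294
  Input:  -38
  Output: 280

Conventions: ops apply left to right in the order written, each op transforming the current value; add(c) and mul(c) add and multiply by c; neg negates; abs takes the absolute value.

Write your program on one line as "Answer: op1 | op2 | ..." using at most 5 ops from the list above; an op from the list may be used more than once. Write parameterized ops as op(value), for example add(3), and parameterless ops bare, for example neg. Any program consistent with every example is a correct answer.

add(3) | neg | add(5) | mul(7)

Check, running the answer program on each example:
  35 -> 38 -> -38 -> -33 -> -231
  39 -> 42 -> -42 -> -37 -> -259
  -40 -> -37 -> 37 -> 42 -> 294
  -38 -> -35 -> 35 -> 40 -> 280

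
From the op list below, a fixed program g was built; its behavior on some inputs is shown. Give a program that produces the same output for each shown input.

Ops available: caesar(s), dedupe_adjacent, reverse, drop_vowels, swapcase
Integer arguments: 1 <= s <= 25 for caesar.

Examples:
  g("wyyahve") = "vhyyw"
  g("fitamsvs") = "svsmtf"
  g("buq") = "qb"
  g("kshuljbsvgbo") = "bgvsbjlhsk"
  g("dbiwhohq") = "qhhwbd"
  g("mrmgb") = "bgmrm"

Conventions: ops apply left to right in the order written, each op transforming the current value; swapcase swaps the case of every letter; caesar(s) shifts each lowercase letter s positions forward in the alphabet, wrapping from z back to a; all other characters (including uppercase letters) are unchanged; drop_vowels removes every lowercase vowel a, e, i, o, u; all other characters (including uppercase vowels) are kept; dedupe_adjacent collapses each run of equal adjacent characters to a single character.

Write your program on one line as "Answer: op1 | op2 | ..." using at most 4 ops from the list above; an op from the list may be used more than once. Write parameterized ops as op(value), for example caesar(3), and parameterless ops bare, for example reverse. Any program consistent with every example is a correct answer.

swapcase | reverse | swapcase | drop_vowels

Check, running the answer program on each example:
  "wyyahve" -> "WYYAHVE" -> "EVHAYYW" -> "evhayyw" -> "vhyyw"
  "fitamsvs" -> "FITAMSVS" -> "SVSMATIF" -> "svsmatif" -> "svsmtf"
  "buq" -> "BUQ" -> "QUB" -> "qub" -> "qb"
  "kshuljbsvgbo" -> "KSHULJBSVGBO" -> "OBGVSBJLUHSK" -> "obgvsbjluhsk" -> "bgvsbjlhsk"
  "dbiwhohq" -> "DBIWHOHQ" -> "QHOHWIBD" -> "qhohwibd" -> "qhhwbd"
  "mrmgb" -> "MRMGB" -> "BGMRM" -> "bgmrm" -> "bgmrm"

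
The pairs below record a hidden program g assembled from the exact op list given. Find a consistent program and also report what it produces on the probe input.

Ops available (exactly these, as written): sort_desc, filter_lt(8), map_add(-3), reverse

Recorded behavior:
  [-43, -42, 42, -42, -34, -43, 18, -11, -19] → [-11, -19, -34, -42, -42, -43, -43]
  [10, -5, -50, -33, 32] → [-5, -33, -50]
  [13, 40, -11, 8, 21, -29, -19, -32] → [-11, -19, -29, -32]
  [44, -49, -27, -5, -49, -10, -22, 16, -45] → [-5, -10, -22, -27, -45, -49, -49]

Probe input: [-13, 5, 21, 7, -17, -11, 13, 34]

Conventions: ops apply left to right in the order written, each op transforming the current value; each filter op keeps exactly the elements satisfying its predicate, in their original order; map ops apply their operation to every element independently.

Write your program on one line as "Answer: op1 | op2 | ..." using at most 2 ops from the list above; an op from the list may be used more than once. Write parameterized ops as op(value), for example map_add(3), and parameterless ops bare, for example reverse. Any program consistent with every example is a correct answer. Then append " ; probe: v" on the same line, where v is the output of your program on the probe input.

filter_lt(8) | sort_desc ; probe: [7, 5, -11, -13, -17]

Check, running the answer program on each example:
  [-43, -42, 42, -42, -34, -43, 18, -11, -19] -> [-43, -42, -42, -34, -43, -11, -19] -> [-11, -19, -34, -42, -42, -43, -43]
  [10, -5, -50, -33, 32] -> [-5, -50, -33] -> [-5, -33, -50]
  [13, 40, -11, 8, 21, -29, -19, -32] -> [-11, -29, -19, -32] -> [-11, -19, -29, -32]
  [44, -49, -27, -5, -49, -10, -22, 16, -45] -> [-49, -27, -5, -49, -10, -22, -45] -> [-5, -10, -22, -27, -45, -49, -49]
  probe: [-13, 5, 21, 7, -17, -11, 13, 34] -> [-13, 5, 7, -17, -11] -> [7, 5, -11, -13, -17]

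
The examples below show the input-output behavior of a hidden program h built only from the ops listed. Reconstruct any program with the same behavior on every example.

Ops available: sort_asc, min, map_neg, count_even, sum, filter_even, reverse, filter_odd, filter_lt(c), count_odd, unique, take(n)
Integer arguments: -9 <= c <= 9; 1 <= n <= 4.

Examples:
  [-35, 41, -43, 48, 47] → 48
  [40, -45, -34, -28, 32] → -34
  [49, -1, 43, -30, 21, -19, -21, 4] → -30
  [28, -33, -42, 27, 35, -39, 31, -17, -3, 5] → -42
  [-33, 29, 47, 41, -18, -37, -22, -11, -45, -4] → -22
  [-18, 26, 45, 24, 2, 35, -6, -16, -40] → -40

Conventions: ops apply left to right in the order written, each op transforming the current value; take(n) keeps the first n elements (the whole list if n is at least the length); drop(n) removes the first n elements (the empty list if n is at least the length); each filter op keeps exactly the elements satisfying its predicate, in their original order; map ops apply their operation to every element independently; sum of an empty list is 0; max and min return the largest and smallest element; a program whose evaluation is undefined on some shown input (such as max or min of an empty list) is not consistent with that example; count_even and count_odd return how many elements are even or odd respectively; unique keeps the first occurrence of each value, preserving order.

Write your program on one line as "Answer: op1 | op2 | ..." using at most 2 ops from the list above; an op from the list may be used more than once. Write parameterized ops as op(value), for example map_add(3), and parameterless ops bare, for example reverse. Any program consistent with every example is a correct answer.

filter_even | min

Check, running the answer program on each example:
  [-35, 41, -43, 48, 47] -> [48] -> 48
  [40, -45, -34, -28, 32] -> [40, -34, -28, 32] -> -34
  [49, -1, 43, -30, 21, -19, -21, 4] -> [-30, 4] -> -30
  [28, -33, -42, 27, 35, -39, 31, -17, -3, 5] -> [28, -42] -> -42
  [-33, 29, 47, 41, -18, -37, -22, -11, -45, -4] -> [-18, -22, -4] -> -22
  [-18, 26, 45, 24, 2, 35, -6, -16, -40] -> [-18, 26, 24, 2, -6, -16, -40] -> -40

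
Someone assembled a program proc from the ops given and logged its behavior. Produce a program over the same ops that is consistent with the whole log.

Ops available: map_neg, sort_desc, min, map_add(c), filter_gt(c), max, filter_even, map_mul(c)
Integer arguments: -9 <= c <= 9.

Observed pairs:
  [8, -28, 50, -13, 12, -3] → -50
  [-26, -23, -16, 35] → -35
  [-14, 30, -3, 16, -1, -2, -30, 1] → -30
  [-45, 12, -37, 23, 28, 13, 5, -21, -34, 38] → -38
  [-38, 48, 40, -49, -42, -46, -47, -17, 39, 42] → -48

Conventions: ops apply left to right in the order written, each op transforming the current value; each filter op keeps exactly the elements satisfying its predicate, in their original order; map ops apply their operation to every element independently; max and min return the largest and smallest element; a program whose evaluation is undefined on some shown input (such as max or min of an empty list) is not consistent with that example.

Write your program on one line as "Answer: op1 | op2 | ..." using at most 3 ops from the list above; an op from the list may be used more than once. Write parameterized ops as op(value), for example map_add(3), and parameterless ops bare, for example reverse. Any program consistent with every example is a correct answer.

map_neg | min

Check, running the answer program on each example:
  [8, -28, 50, -13, 12, -3] -> [-8, 28, -50, 13, -12, 3] -> -50
  [-26, -23, -16, 35] -> [26, 23, 16, -35] -> -35
  [-14, 30, -3, 16, -1, -2, -30, 1] -> [14, -30, 3, -16, 1, 2, 30, -1] -> -30
  [-45, 12, -37, 23, 28, 13, 5, -21, -34, 38] -> [45, -12, 37, -23, -28, -13, -5, 21, 34, -38] -> -38
  [-38, 48, 40, -49, -42, -46, -47, -17, 39, 42] -> [38, -48, -40, 49, 42, 46, 47, 17, -39, -42] -> -48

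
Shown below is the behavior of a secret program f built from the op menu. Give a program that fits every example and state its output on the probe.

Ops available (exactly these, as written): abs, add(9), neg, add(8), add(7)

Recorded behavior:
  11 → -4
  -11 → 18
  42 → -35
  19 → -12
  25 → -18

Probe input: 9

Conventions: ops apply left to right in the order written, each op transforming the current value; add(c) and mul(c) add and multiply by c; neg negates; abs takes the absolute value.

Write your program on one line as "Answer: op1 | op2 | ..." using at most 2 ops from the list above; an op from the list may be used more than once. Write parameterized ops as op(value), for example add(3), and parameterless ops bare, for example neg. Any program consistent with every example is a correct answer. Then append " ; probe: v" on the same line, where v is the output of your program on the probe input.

neg | add(7) ; probe: -2

Check, running the answer program on each example:
  11 -> -11 -> -4
  -11 -> 11 -> 18
  42 -> -42 -> -35
  19 -> -19 -> -12
  25 -> -25 -> -18
  probe: 9 -> -9 -> -2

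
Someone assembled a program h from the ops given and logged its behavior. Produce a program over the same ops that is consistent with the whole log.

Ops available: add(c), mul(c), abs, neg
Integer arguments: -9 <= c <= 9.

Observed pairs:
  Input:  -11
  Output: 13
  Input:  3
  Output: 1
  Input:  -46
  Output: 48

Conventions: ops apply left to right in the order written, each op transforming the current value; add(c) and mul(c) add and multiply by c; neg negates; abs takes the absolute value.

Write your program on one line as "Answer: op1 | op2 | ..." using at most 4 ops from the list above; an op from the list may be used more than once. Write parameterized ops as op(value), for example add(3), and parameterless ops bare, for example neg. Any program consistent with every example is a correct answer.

add(6) | add(-8) | abs

Check, running the answer program on each example:
  -11 -> -5 -> -13 -> 13
  3 -> 9 -> 1 -> 1
  -46 -> -40 -> -48 -> 48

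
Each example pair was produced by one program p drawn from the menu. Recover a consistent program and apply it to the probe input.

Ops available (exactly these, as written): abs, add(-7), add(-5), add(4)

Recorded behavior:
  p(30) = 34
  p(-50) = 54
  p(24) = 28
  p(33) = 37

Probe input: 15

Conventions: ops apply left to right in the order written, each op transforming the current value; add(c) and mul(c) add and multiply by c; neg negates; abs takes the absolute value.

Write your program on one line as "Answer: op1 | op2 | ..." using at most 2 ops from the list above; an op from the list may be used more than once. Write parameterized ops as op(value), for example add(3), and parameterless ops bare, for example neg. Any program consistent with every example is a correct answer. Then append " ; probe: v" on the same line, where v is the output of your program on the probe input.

abs | add(4) ; probe: 19

Check, running the answer program on each example:
  30 -> 30 -> 34
  -50 -> 50 -> 54
  24 -> 24 -> 28
  33 -> 33 -> 37
  probe: 15 -> 15 -> 19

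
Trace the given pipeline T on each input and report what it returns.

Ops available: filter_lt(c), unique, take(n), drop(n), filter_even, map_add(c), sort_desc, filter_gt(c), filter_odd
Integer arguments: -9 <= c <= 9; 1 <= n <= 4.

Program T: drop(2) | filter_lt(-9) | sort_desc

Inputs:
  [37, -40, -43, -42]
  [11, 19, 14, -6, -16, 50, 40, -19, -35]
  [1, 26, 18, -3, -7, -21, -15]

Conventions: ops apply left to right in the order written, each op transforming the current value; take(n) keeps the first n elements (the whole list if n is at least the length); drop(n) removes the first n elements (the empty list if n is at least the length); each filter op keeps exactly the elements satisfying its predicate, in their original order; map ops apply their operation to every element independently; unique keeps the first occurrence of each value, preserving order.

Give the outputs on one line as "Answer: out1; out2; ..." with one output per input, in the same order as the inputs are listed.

[-42, -43]; [-16, -19, -35]; [-15, -21]

Execution, op by op:
  [37, -40, -43, -42] -> [-43, -42] -> [-43, -42] -> [-42, -43]
  [11, 19, 14, -6, -16, 50, 40, -19, -35] -> [14, -6, -16, 50, 40, -19, -35] -> [-16, -19, -35] -> [-16, -19, -35]
  [1, 26, 18, -3, -7, -21, -15] -> [18, -3, -7, -21, -15] -> [-21, -15] -> [-15, -21]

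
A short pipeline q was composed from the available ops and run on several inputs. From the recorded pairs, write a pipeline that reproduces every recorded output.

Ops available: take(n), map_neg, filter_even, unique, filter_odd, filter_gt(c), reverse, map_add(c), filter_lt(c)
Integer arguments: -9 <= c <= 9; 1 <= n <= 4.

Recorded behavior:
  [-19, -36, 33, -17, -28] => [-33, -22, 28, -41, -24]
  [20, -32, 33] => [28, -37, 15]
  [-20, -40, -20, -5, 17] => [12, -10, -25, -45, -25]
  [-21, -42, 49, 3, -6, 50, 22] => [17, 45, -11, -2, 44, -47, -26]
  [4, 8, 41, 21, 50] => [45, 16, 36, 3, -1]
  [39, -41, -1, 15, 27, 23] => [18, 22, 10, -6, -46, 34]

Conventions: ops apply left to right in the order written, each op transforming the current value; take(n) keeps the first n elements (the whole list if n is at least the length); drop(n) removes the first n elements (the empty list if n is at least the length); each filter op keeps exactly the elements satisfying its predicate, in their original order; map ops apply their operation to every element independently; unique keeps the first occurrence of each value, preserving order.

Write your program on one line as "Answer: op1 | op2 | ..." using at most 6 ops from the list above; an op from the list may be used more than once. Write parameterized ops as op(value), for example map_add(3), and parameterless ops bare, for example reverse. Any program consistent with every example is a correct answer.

map_add(1) | reverse | map_neg | map_add(6) | map_neg

Check, running the answer program on each example:
  [-19, -36, 33, -17, -28] -> [-18, -35, 34, -16, -27] -> [-27, -16, 34, -35, -18] -> [27, 16, -34, 35, 18] -> [33, 22, -28, 41, 24] -> [-33, -22, 28, -41, -24]
  [20, -32, 33] -> [21, -31, 34] -> [34, -31, 21] -> [-34, 31, -21] -> [-28, 37, -15] -> [28, -37, 15]
  [-20, -40, -20, -5, 17] -> [-19, -39, -19, -4, 18] -> [18, -4, -19, -39, -19] -> [-18, 4, 19, 39, 19] -> [-12, 10, 25, 45, 25] -> [12, -10, -25, -45, -25]
  [-21, -42, 49, 3, -6, 50, 22] -> [-20, -41, 50, 4, -5, 51, 23] -> [23, 51, -5, 4, 50, -41, -20] -> [-23, -51, 5, -4, -50, 41, 20] -> [-17, -45, 11, 2, -44, 47, 26] -> [17, 45, -11, -2, 44, -47, -26]
  [4, 8, 41, 21, 50] -> [5, 9, 42, 22, 51] -> [51, 22, 42, 9, 5] -> [-51, -22, -42, -9, -5] -> [-45, -16, -36, -3, 1] -> [45, 16, 36, 3, -1]
  [39, -41, -1, 15, 27, 23] -> [40, -40, 0, 16, 28, 24] -> [24, 28, 16, 0, -40, 40] -> [-24, -28, -16, 0, 40, -40] -> [-18, -22, -10, 6, 46, -34] -> [18, 22, 10, -6, -46, 34]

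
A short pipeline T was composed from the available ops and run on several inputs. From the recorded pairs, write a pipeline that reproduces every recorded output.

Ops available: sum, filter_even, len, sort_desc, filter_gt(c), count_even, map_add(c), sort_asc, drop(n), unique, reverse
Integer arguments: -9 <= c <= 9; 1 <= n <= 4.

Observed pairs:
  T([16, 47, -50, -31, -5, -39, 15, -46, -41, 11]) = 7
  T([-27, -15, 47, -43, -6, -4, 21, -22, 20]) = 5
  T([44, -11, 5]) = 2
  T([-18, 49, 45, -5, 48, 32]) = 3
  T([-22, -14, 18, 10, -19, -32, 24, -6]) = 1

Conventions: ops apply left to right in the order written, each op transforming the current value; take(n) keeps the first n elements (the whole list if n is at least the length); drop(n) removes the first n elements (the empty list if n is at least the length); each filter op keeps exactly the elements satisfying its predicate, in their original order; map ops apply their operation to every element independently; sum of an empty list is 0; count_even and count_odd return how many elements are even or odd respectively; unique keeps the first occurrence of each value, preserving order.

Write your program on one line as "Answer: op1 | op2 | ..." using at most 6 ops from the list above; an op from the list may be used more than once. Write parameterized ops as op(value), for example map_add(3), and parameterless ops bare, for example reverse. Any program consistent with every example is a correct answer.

map_add(9) | sort_asc | filter_even | sort_desc | len

Check, running the answer program on each example:
  [16, 47, -50, -31, -5, -39, 15, -46, -41, 11] -> [25, 56, -41, -22, 4, -30, 24, -37, -32, 20] -> [-41, -37, -32, -30, -22, 4, 20, 24, 25, 56] -> [-32, -30, -22, 4, 20, 24, 56] -> [56, 24, 20, 4, -22, -30, -32] -> 7
  [-27, -15, 47, -43, -6, -4, 21, -22, 20] -> [-18, -6, 56, -34, 3, 5, 30, -13, 29] -> [-34, -18, -13, -6, 3, 5, 29, 30, 56] -> [-34, -18, -6, 30, 56] -> [56, 30, -6, -18, -34] -> 5
  [44, -11, 5] -> [53, -2, 14] -> [-2, 14, 53] -> [-2, 14] -> [14, -2] -> 2
  [-18, 49, 45, -5, 48, 32] -> [-9, 58, 54, 4, 57, 41] -> [-9, 4, 41, 54, 57, 58] -> [4, 54, 58] -> [58, 54, 4] -> 3
  [-22, -14, 18, 10, -19, -32, 24, -6] -> [-13, -5, 27, 19, -10, -23, 33, 3] -> [-23, -13, -10, -5, 3, 19, 27, 33] -> [-10] -> [-10] -> 1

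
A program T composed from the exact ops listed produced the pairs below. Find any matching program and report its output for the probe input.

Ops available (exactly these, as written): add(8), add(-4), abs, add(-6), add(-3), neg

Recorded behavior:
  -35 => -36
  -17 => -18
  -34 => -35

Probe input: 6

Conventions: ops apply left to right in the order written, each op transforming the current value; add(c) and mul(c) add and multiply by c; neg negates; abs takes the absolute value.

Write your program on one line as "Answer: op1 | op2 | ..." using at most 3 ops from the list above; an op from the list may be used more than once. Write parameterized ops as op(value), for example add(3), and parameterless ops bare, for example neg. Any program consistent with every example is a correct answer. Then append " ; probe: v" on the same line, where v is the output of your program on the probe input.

add(-3) | add(-6) | add(8) ; probe: 5

Check, running the answer program on each example:
  -35 -> -38 -> -44 -> -36
  -17 -> -20 -> -26 -> -18
  -34 -> -37 -> -43 -> -35
  probe: 6 -> 3 -> -3 -> 5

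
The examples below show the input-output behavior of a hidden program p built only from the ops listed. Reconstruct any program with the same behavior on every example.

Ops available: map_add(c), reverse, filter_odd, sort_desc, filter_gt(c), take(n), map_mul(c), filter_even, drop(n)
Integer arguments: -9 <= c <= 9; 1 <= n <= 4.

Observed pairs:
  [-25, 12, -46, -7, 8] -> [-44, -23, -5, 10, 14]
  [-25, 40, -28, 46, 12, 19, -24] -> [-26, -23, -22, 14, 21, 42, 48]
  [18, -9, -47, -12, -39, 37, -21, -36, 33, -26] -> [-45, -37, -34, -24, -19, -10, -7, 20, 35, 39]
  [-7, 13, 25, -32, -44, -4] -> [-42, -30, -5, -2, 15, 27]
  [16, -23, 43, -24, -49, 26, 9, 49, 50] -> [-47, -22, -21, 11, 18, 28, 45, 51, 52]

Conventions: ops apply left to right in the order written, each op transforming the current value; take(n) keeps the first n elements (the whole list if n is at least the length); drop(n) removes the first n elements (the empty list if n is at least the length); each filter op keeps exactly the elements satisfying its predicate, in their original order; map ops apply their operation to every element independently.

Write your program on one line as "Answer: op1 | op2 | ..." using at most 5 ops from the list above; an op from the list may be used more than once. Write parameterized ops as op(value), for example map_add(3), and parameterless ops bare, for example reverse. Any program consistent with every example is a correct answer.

sort_desc | map_add(3) | reverse | map_add(-1)

Check, running the answer program on each example:
  [-25, 12, -46, -7, 8] -> [12, 8, -7, -25, -46] -> [15, 11, -4, -22, -43] -> [-43, -22, -4, 11, 15] -> [-44, -23, -5, 10, 14]
  [-25, 40, -28, 46, 12, 19, -24] -> [46, 40, 19, 12, -24, -25, -28] -> [49, 43, 22, 15, -21, -22, -25] -> [-25, -22, -21, 15, 22, 43, 49] -> [-26, -23, -22, 14, 21, 42, 48]
  [18, -9, -47, -12, -39, 37, -21, -36, 33, -26] -> [37, 33, 18, -9, -12, -21, -26, -36, -39, -47] -> [40, 36, 21, -6, -9, -18, -23, -33, -36, -44] -> [-44, -36, -33, -23, -18, -9, -6, 21, 36, 40] -> [-45, -37, -34, -24, -19, -10, -7, 20, 35, 39]
  [-7, 13, 25, -32, -44, -4] -> [25, 13, -4, -7, -32, -44] -> [28, 16, -1, -4, -29, -41] -> [-41, -29, -4, -1, 16, 28] -> [-42, -30, -5, -2, 15, 27]
  [16, -23, 43, -24, -49, 26, 9, 49, 50] -> [50, 49, 43, 26, 16, 9, -23, -24, -49] -> [53, 52, 46, 29, 19, 12, -20, -21, -46] -> [-46, -21, -20, 12, 19, 29, 46, 52, 53] -> [-47, -22, -21, 11, 18, 28, 45, 51, 52]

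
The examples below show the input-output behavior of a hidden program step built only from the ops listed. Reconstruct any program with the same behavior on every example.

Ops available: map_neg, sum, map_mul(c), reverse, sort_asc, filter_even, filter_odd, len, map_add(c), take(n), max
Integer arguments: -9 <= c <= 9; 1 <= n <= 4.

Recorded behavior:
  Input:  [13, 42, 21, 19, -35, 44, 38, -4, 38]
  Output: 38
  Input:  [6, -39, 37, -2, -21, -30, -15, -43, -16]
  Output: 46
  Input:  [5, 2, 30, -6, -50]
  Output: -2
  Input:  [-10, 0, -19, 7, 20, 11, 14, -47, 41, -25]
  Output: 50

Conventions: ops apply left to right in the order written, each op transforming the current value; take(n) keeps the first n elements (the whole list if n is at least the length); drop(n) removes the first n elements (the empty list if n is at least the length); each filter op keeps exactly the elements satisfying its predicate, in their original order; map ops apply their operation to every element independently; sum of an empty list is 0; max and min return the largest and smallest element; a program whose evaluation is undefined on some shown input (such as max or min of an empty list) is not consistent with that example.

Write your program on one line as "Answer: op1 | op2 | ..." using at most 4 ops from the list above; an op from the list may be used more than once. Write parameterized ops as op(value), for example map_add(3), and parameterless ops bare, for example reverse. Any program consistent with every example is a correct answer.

map_neg | map_add(3) | filter_even | max

Check, running the answer program on each example:
  [13, 42, 21, 19, -35, 44, 38, -4, 38] -> [-13, -42, -21, -19, 35, -44, -38, 4, -38] -> [-10, -39, -18, -16, 38, -41, -35, 7, -35] -> [-10, -18, -16, 38] -> 38
  [6, -39, 37, -2, -21, -30, -15, -43, -16] -> [-6, 39, -37, 2, 21, 30, 15, 43, 16] -> [-3, 42, -34, 5, 24, 33, 18, 46, 19] -> [42, -34, 24, 18, 46] -> 46
  [5, 2, 30, -6, -50] -> [-5, -2, -30, 6, 50] -> [-2, 1, -27, 9, 53] -> [-2] -> -2
  [-10, 0, -19, 7, 20, 11, 14, -47, 41, -25] -> [10, 0, 19, -7, -20, -11, -14, 47, -41, 25] -> [13, 3, 22, -4, -17, -8, -11, 50, -38, 28] -> [22, -4, -8, 50, -38, 28] -> 50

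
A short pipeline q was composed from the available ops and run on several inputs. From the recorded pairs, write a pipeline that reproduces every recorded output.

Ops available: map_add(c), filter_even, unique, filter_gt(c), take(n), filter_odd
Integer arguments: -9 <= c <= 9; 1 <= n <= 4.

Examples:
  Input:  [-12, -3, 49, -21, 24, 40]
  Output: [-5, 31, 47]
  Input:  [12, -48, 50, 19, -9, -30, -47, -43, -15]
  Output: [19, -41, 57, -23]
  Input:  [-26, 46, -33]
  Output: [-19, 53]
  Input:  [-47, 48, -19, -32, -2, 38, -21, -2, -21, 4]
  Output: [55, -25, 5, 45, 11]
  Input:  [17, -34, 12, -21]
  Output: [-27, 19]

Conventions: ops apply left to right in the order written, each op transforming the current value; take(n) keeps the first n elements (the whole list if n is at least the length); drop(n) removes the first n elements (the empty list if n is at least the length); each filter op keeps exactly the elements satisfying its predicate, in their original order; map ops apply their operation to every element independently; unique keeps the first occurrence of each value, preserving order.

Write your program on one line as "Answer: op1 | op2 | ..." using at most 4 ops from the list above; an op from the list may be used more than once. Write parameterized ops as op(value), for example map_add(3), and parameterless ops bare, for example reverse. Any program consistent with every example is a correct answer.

unique | map_add(3) | filter_odd | map_add(4)

Check, running the answer program on each example:
  [-12, -3, 49, -21, 24, 40] -> [-12, -3, 49, -21, 24, 40] -> [-9, 0, 52, -18, 27, 43] -> [-9, 27, 43] -> [-5, 31, 47]
  [12, -48, 50, 19, -9, -30, -47, -43, -15] -> [12, -48, 50, 19, -9, -30, -47, -43, -15] -> [15, -45, 53, 22, -6, -27, -44, -40, -12] -> [15, -45, 53, -27] -> [19, -41, 57, -23]
  [-26, 46, -33] -> [-26, 46, -33] -> [-23, 49, -30] -> [-23, 49] -> [-19, 53]
  [-47, 48, -19, -32, -2, 38, -21, -2, -21, 4] -> [-47, 48, -19, -32, -2, 38, -21, 4] -> [-44, 51, -16, -29, 1, 41, -18, 7] -> [51, -29, 1, 41, 7] -> [55, -25, 5, 45, 11]
  [17, -34, 12, -21] -> [17, -34, 12, -21] -> [20, -31, 15, -18] -> [-31, 15] -> [-27, 19]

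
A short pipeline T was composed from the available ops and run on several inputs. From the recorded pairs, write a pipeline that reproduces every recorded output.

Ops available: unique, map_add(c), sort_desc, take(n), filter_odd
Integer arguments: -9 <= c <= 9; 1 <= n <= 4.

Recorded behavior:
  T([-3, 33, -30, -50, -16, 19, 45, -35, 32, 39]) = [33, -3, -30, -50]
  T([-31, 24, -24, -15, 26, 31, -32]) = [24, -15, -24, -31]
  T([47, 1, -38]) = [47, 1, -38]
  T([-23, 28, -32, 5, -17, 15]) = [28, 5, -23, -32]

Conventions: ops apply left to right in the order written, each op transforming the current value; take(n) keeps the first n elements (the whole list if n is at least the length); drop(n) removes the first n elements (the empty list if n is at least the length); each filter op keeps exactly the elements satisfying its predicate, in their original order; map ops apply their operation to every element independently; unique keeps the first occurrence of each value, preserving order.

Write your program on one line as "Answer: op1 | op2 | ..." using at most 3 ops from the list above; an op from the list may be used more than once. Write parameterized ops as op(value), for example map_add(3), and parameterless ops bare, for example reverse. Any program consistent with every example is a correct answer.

take(4) | sort_desc

Check, running the answer program on each example:
  [-3, 33, -30, -50, -16, 19, 45, -35, 32, 39] -> [-3, 33, -30, -50] -> [33, -3, -30, -50]
  [-31, 24, -24, -15, 26, 31, -32] -> [-31, 24, -24, -15] -> [24, -15, -24, -31]
  [47, 1, -38] -> [47, 1, -38] -> [47, 1, -38]
  [-23, 28, -32, 5, -17, 15] -> [-23, 28, -32, 5] -> [28, 5, -23, -32]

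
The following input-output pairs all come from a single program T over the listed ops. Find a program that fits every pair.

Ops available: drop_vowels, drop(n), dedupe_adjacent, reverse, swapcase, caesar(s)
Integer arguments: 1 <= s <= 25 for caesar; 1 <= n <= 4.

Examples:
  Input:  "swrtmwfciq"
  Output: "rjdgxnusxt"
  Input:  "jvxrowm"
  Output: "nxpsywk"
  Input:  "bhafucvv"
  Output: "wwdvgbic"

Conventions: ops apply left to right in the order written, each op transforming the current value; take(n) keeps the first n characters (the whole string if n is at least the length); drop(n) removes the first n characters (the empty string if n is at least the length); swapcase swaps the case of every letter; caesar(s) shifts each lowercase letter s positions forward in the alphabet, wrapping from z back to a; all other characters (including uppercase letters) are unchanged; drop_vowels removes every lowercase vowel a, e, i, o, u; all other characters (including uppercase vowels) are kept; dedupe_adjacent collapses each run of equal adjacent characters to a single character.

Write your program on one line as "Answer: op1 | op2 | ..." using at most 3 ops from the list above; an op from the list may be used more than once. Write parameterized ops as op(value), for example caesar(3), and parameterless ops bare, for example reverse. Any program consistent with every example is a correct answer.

caesar(1) | reverse

Check, running the answer program on each example:
  "swrtmwfciq" -> "txsunxgdjr" -> "rjdgxnusxt"
  "jvxrowm" -> "kwyspxn" -> "nxpsywk"
  "bhafucvv" -> "cibgvdww" -> "wwdvgbic"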